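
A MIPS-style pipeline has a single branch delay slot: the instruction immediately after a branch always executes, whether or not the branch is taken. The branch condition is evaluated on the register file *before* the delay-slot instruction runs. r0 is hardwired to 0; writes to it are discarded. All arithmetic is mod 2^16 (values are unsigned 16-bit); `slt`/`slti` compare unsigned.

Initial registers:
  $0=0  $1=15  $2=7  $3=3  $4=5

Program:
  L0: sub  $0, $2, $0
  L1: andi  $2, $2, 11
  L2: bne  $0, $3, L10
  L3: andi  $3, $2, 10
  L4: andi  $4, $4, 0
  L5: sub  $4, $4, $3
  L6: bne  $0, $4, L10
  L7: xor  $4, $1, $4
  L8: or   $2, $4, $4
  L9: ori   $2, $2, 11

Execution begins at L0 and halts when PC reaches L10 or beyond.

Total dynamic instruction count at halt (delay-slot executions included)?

4

  step pc=0: sub  $0, $2, $0  regs=(0,15,7,3,5)
  step pc=1: andi  $2, $2, 11  regs=(0,15,3,3,5)
  step pc=2: bne  $0, $3, L10  cond=T  regs=(0,15,3,3,5)
  step pc=3: andi  $3, $2, 10  regs=(0,15,3,2,5)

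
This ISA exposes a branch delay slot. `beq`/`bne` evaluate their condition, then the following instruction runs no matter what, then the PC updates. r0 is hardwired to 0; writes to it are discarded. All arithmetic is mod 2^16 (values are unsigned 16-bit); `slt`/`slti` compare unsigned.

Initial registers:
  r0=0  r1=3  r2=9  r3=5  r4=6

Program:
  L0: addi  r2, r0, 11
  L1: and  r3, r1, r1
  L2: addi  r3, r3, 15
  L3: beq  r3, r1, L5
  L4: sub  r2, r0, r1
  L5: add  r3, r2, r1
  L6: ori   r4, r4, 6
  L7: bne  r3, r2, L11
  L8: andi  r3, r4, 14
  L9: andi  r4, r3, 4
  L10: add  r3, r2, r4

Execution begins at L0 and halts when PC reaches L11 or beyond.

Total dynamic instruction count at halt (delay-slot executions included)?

9

PC=0  addi  r2, r0, 11       | r0=0 r1=3 r2=11 r3=5 r4=6
PC=1  and  r3, r1, r1        | r0=0 r1=3 r2=11 r3=3 r4=6
PC=2  addi  r3, r3, 15       | r0=0 r1=3 r2=11 r3=18 r4=6
PC=3  beq  r3, r1, L5        | r0=0 r1=3 r2=11 r3=18 r4=6  [not taken]
PC=4  sub  r2, r0, r1        | r0=0 r1=3 r2=65533 r3=18 r4=6
PC=5  add  r3, r2, r1        | r0=0 r1=3 r2=65533 r3=0 r4=6
PC=6  ori   r4, r4, 6        | r0=0 r1=3 r2=65533 r3=0 r4=6
PC=7  bne  r3, r2, L11       | r0=0 r1=3 r2=65533 r3=0 r4=6  [TAKEN]
PC=8  andi  r3, r4, 14       | r0=0 r1=3 r2=65533 r3=6 r4=6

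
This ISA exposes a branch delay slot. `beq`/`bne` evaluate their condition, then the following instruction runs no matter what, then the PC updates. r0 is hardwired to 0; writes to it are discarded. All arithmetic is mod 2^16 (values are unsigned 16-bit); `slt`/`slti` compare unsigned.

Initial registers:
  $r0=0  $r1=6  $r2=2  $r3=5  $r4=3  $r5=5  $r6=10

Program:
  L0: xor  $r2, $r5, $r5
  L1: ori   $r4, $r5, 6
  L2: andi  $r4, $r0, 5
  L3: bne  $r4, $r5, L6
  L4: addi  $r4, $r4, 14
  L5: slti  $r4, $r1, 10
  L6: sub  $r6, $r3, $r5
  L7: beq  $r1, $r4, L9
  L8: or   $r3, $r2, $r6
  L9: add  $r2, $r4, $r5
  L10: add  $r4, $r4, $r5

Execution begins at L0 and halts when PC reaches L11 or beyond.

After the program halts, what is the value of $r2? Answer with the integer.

PC=0  xor  $r2, $r5, $r5     | $r0=0 $r1=6 $r2=0 $r3=5 $r4=3 $r5=5 $r6=10
PC=1  ori   $r4, $r5, 6      | $r0=0 $r1=6 $r2=0 $r3=5 $r4=7 $r5=5 $r6=10
PC=2  andi  $r4, $r0, 5      | $r0=0 $r1=6 $r2=0 $r3=5 $r4=0 $r5=5 $r6=10
PC=3  bne  $r4, $r5, L6      | $r0=0 $r1=6 $r2=0 $r3=5 $r4=0 $r5=5 $r6=10  [TAKEN]
PC=4  addi  $r4, $r4, 14     | $r0=0 $r1=6 $r2=0 $r3=5 $r4=14 $r5=5 $r6=10
PC=6  sub  $r6, $r3, $r5     | $r0=0 $r1=6 $r2=0 $r3=5 $r4=14 $r5=5 $r6=0
PC=7  beq  $r1, $r4, L9      | $r0=0 $r1=6 $r2=0 $r3=5 $r4=14 $r5=5 $r6=0  [not taken]
PC=8  or   $r3, $r2, $r6     | $r0=0 $r1=6 $r2=0 $r3=0 $r4=14 $r5=5 $r6=0
PC=9  add  $r2, $r4, $r5     | $r0=0 $r1=6 $r2=19 $r3=0 $r4=14 $r5=5 $r6=0
PC=10 add  $r4, $r4, $r5     | $r0=0 $r1=6 $r2=19 $r3=0 $r4=19 $r5=5 $r6=0

19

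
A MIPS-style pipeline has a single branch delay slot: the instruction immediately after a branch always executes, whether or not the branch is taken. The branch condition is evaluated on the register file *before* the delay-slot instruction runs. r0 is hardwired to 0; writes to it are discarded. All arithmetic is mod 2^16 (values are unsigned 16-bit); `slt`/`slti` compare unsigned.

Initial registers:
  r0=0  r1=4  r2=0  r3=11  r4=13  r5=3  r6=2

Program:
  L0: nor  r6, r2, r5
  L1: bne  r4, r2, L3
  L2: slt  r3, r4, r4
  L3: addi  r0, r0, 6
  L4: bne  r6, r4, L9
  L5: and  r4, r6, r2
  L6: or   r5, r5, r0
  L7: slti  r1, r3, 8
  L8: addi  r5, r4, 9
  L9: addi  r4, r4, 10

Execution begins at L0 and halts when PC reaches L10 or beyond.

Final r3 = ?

0

[0] nor  r6, r2, r5  →  {r0:0, r1:4, r2:0, r3:11, r4:13, r5:3, r6:65532}
[1] bne  r4, r2, L3  →  {r0:0, r1:4, r2:0, r3:11, r4:13, r5:3, r6:65532}  ⟨branch taken⟩
[2] slt  r3, r4, r4  →  {r0:0, r1:4, r2:0, r3:0, r4:13, r5:3, r6:65532}
[3] addi  r0, r0, 6  →  {r0:0, r1:4, r2:0, r3:0, r4:13, r5:3, r6:65532}
[4] bne  r6, r4, L9  →  {r0:0, r1:4, r2:0, r3:0, r4:13, r5:3, r6:65532}  ⟨branch taken⟩
[5] and  r4, r6, r2  →  {r0:0, r1:4, r2:0, r3:0, r4:0, r5:3, r6:65532}
[9] addi  r4, r4, 10  →  {r0:0, r1:4, r2:0, r3:0, r4:10, r5:3, r6:65532}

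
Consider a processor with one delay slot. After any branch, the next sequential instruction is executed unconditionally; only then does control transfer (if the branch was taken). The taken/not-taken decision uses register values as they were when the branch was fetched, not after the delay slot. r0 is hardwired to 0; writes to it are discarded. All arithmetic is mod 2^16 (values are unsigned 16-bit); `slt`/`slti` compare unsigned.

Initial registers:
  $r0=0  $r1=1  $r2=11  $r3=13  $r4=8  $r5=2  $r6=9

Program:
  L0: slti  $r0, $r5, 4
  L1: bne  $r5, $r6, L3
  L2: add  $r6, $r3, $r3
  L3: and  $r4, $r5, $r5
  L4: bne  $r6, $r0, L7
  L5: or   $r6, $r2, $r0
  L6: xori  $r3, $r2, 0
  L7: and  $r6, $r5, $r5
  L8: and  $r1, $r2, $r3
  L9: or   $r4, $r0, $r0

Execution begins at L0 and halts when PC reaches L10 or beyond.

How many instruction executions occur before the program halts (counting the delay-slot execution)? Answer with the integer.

  step pc=0: slti  $r0, $r5, 4  regs=(0,1,11,13,8,2,9)
  step pc=1: bne  $r5, $r6, L3  cond=T  regs=(0,1,11,13,8,2,9)
  step pc=2: add  $r6, $r3, $r3  regs=(0,1,11,13,8,2,26)
  step pc=3: and  $r4, $r5, $r5  regs=(0,1,11,13,2,2,26)
  step pc=4: bne  $r6, $r0, L7  cond=T  regs=(0,1,11,13,2,2,26)
  step pc=5: or   $r6, $r2, $r0  regs=(0,1,11,13,2,2,11)
  step pc=7: and  $r6, $r5, $r5  regs=(0,1,11,13,2,2,2)
  step pc=8: and  $r1, $r2, $r3  regs=(0,9,11,13,2,2,2)
  step pc=9: or   $r4, $r0, $r0  regs=(0,9,11,13,0,2,2)

9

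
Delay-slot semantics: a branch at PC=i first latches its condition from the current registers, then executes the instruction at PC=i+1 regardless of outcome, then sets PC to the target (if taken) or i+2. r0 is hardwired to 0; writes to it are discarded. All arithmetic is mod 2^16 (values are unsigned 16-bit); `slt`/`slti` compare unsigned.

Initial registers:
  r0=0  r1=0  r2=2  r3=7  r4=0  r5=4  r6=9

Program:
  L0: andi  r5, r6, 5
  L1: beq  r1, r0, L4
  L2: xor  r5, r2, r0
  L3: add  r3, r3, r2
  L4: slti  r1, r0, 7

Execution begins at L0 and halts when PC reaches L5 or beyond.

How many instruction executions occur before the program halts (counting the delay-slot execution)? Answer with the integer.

4

PC=0  andi  r5, r6, 5        | r0=0 r1=0 r2=2 r3=7 r4=0 r5=1 r6=9
PC=1  beq  r1, r0, L4        | r0=0 r1=0 r2=2 r3=7 r4=0 r5=1 r6=9  [TAKEN]
PC=2  xor  r5, r2, r0        | r0=0 r1=0 r2=2 r3=7 r4=0 r5=2 r6=9
PC=4  slti  r1, r0, 7        | r0=0 r1=1 r2=2 r3=7 r4=0 r5=2 r6=9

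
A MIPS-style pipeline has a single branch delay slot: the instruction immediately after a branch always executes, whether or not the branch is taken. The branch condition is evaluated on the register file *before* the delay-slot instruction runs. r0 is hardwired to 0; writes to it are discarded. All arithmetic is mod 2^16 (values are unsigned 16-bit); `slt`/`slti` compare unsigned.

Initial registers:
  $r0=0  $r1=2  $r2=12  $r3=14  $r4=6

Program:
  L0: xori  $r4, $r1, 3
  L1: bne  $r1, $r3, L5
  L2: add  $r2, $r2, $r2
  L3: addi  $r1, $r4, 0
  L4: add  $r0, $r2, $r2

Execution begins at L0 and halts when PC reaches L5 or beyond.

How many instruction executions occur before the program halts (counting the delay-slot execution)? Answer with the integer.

3

PC=0  xori  $r4, $r1, 3      | $r0=0 $r1=2 $r2=12 $r3=14 $r4=1
PC=1  bne  $r1, $r3, L5      | $r0=0 $r1=2 $r2=12 $r3=14 $r4=1  [TAKEN]
PC=2  add  $r2, $r2, $r2     | $r0=0 $r1=2 $r2=24 $r3=14 $r4=1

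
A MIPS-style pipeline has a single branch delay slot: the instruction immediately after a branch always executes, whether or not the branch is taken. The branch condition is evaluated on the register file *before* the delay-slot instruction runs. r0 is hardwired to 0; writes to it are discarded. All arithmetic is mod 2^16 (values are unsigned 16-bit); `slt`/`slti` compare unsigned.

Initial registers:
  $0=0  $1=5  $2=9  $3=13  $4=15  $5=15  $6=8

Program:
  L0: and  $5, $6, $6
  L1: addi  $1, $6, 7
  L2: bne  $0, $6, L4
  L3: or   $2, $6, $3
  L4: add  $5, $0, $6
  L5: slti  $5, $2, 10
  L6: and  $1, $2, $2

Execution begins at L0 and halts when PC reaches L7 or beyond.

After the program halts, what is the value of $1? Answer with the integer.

  step pc=0: and  $5, $6, $6  regs=(0,5,9,13,15,8,8)
  step pc=1: addi  $1, $6, 7  regs=(0,15,9,13,15,8,8)
  step pc=2: bne  $0, $6, L4  cond=T  regs=(0,15,9,13,15,8,8)
  step pc=3: or   $2, $6, $3  regs=(0,15,13,13,15,8,8)
  step pc=4: add  $5, $0, $6  regs=(0,15,13,13,15,8,8)
  step pc=5: slti  $5, $2, 10  regs=(0,15,13,13,15,0,8)
  step pc=6: and  $1, $2, $2  regs=(0,13,13,13,15,0,8)

13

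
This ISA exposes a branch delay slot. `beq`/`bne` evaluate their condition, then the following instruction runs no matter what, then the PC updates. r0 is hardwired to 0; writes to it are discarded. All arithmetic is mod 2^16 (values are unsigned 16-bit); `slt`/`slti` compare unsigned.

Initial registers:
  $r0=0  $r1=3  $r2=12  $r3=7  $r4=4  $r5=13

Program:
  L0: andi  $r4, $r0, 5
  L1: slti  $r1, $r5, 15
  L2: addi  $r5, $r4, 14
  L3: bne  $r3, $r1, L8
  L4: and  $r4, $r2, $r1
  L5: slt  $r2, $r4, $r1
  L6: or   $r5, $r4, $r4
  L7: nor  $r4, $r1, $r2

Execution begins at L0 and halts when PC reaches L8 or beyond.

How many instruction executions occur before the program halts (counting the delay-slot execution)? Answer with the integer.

[0] andi  $r4, $r0, 5  →  {$r0:0, $r1:3, $r2:12, $r3:7, $r4:0, $r5:13}
[1] slti  $r1, $r5, 15  →  {$r0:0, $r1:1, $r2:12, $r3:7, $r4:0, $r5:13}
[2] addi  $r5, $r4, 14  →  {$r0:0, $r1:1, $r2:12, $r3:7, $r4:0, $r5:14}
[3] bne  $r3, $r1, L8  →  {$r0:0, $r1:1, $r2:12, $r3:7, $r4:0, $r5:14}  ⟨branch taken⟩
[4] and  $r4, $r2, $r1  →  {$r0:0, $r1:1, $r2:12, $r3:7, $r4:0, $r5:14}

5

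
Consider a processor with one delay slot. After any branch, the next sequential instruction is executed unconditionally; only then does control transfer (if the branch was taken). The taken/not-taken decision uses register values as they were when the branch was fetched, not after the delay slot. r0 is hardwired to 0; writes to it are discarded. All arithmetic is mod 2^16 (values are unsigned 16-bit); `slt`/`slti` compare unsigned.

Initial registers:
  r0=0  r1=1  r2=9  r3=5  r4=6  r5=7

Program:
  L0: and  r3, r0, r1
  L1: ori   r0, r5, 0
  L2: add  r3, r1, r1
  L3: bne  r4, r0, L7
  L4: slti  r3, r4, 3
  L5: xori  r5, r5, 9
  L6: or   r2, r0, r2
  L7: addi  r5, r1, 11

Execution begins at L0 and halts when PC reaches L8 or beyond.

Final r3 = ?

PC=0  and  r3, r0, r1        | r0=0 r1=1 r2=9 r3=0 r4=6 r5=7
PC=1  ori   r0, r5, 0        | r0=0 r1=1 r2=9 r3=0 r4=6 r5=7
PC=2  add  r3, r1, r1        | r0=0 r1=1 r2=9 r3=2 r4=6 r5=7
PC=3  bne  r4, r0, L7        | r0=0 r1=1 r2=9 r3=2 r4=6 r5=7  [TAKEN]
PC=4  slti  r3, r4, 3        | r0=0 r1=1 r2=9 r3=0 r4=6 r5=7
PC=7  addi  r5, r1, 11       | r0=0 r1=1 r2=9 r3=0 r4=6 r5=12

0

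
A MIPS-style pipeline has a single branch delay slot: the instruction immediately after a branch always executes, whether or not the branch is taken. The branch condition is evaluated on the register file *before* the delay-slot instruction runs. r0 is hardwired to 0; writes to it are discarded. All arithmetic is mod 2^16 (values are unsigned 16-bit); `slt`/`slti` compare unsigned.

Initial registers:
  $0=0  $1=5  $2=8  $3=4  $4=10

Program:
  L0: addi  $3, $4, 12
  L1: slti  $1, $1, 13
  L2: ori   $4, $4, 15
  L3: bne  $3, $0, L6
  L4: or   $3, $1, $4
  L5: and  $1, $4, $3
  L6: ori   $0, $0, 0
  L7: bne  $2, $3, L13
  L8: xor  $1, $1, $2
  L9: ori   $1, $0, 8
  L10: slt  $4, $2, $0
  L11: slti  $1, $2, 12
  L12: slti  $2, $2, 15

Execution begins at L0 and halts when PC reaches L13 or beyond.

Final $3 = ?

#0 addi  $3, $4, 12 ; 0/5/8/22/10
#1 slti  $1, $1, 13 ; 0/1/8/22/10
#2 ori   $4, $4, 15 ; 0/1/8/22/15
#3 bne  $3, $0, L6 ; 0/1/8/22/15 ; →target
#4 or   $3, $1, $4 ; 0/1/8/15/15
#6 ori   $0, $0, 0 ; 0/1/8/15/15
#7 bne  $2, $3, L13 ; 0/1/8/15/15 ; →target
#8 xor  $1, $1, $2 ; 0/9/8/15/15

15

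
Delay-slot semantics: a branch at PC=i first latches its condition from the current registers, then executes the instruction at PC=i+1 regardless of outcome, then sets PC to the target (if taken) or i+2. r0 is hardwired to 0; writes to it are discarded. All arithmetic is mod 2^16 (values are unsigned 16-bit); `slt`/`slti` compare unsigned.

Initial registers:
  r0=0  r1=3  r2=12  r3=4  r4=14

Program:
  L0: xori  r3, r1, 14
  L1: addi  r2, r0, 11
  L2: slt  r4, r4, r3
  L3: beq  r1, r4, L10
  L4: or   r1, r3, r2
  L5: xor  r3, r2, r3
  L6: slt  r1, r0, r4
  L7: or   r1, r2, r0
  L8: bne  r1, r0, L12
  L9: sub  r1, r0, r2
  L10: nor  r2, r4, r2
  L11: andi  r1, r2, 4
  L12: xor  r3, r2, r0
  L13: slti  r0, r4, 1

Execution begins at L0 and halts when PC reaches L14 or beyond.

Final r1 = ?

PC=0  xori  r3, r1, 14       | r0=0 r1=3 r2=12 r3=13 r4=14
PC=1  addi  r2, r0, 11       | r0=0 r1=3 r2=11 r3=13 r4=14
PC=2  slt  r4, r4, r3        | r0=0 r1=3 r2=11 r3=13 r4=0
PC=3  beq  r1, r4, L10       | r0=0 r1=3 r2=11 r3=13 r4=0  [not taken]
PC=4  or   r1, r3, r2        | r0=0 r1=15 r2=11 r3=13 r4=0
PC=5  xor  r3, r2, r3        | r0=0 r1=15 r2=11 r3=6 r4=0
PC=6  slt  r1, r0, r4        | r0=0 r1=0 r2=11 r3=6 r4=0
PC=7  or   r1, r2, r0        | r0=0 r1=11 r2=11 r3=6 r4=0
PC=8  bne  r1, r0, L12       | r0=0 r1=11 r2=11 r3=6 r4=0  [TAKEN]
PC=9  sub  r1, r0, r2        | r0=0 r1=65525 r2=11 r3=6 r4=0
PC=12 xor  r3, r2, r0        | r0=0 r1=65525 r2=11 r3=11 r4=0
PC=13 slti  r0, r4, 1        | r0=0 r1=65525 r2=11 r3=11 r4=0

65525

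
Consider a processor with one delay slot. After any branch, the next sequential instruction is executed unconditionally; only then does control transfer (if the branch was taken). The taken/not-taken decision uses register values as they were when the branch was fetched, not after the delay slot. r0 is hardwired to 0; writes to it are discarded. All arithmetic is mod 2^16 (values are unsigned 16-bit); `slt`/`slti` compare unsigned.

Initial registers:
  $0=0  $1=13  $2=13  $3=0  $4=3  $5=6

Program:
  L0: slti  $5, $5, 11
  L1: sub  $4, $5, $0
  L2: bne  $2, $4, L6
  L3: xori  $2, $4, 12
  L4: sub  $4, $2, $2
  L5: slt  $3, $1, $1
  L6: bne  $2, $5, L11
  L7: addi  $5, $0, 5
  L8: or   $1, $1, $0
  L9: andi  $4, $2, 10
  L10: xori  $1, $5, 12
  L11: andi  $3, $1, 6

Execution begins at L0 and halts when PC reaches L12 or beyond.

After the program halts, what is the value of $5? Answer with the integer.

5

  step pc=0: slti  $5, $5, 11  regs=(0,13,13,0,3,1)
  step pc=1: sub  $4, $5, $0  regs=(0,13,13,0,1,1)
  step pc=2: bne  $2, $4, L6  cond=T  regs=(0,13,13,0,1,1)
  step pc=3: xori  $2, $4, 12  regs=(0,13,13,0,1,1)
  step pc=6: bne  $2, $5, L11  cond=T  regs=(0,13,13,0,1,1)
  step pc=7: addi  $5, $0, 5  regs=(0,13,13,0,1,5)
  step pc=11: andi  $3, $1, 6  regs=(0,13,13,4,1,5)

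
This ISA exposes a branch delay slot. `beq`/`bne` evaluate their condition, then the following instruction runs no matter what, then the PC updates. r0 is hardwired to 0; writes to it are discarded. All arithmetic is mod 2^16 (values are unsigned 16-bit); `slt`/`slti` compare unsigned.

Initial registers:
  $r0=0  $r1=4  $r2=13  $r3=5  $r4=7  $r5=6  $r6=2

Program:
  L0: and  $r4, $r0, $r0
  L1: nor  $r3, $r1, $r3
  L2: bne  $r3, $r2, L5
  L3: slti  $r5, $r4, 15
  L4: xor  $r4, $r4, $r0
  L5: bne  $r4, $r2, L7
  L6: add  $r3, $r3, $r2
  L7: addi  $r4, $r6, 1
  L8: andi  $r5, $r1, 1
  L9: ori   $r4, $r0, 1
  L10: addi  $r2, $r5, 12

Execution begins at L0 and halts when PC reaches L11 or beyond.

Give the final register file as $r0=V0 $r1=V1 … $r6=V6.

$r0=0 $r1=4 $r2=12 $r3=7 $r4=1 $r5=0 $r6=2

[0] and  $r4, $r0, $r0  →  {$r0:0, $r1:4, $r2:13, $r3:5, $r4:0, $r5:6, $r6:2}
[1] nor  $r3, $r1, $r3  →  {$r0:0, $r1:4, $r2:13, $r3:65530, $r4:0, $r5:6, $r6:2}
[2] bne  $r3, $r2, L5  →  {$r0:0, $r1:4, $r2:13, $r3:65530, $r4:0, $r5:6, $r6:2}  ⟨branch taken⟩
[3] slti  $r5, $r4, 15  →  {$r0:0, $r1:4, $r2:13, $r3:65530, $r4:0, $r5:1, $r6:2}
[5] bne  $r4, $r2, L7  →  {$r0:0, $r1:4, $r2:13, $r3:65530, $r4:0, $r5:1, $r6:2}  ⟨branch taken⟩
[6] add  $r3, $r3, $r2  →  {$r0:0, $r1:4, $r2:13, $r3:7, $r4:0, $r5:1, $r6:2}
[7] addi  $r4, $r6, 1  →  {$r0:0, $r1:4, $r2:13, $r3:7, $r4:3, $r5:1, $r6:2}
[8] andi  $r5, $r1, 1  →  {$r0:0, $r1:4, $r2:13, $r3:7, $r4:3, $r5:0, $r6:2}
[9] ori   $r4, $r0, 1  →  {$r0:0, $r1:4, $r2:13, $r3:7, $r4:1, $r5:0, $r6:2}
[10] addi  $r2, $r5, 12  →  {$r0:0, $r1:4, $r2:12, $r3:7, $r4:1, $r5:0, $r6:2}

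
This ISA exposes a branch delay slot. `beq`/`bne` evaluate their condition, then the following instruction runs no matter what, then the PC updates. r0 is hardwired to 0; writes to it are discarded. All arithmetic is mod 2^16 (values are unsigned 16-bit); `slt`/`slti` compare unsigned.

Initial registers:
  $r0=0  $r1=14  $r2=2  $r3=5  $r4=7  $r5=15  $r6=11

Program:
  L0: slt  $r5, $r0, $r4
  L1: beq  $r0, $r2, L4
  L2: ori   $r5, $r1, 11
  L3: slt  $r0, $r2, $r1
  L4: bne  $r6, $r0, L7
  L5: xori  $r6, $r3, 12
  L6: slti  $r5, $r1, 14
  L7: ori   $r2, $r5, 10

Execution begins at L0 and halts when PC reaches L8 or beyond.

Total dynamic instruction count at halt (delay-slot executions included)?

7

#0 slt  $r5, $r0, $r4 ; 0/14/2/5/7/1/11
#1 beq  $r0, $r2, L4 ; 0/14/2/5/7/1/11 ; →fallthru
#2 ori   $r5, $r1, 11 ; 0/14/2/5/7/15/11
#3 slt  $r0, $r2, $r1 ; 0/14/2/5/7/15/11
#4 bne  $r6, $r0, L7 ; 0/14/2/5/7/15/11 ; →target
#5 xori  $r6, $r3, 12 ; 0/14/2/5/7/15/9
#7 ori   $r2, $r5, 10 ; 0/14/15/5/7/15/9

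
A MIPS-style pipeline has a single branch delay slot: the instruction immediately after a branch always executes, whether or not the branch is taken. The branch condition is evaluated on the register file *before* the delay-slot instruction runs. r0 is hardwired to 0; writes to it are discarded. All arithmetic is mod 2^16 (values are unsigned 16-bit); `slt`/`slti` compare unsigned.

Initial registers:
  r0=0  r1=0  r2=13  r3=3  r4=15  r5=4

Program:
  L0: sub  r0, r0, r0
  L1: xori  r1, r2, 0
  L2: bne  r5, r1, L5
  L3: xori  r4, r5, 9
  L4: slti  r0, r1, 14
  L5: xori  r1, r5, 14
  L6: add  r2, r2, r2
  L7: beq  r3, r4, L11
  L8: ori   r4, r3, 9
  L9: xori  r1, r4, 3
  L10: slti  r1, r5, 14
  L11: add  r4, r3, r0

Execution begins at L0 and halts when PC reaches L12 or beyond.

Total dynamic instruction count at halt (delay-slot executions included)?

11

PC=0  sub  r0, r0, r0        | r0=0 r1=0 r2=13 r3=3 r4=15 r5=4
PC=1  xori  r1, r2, 0        | r0=0 r1=13 r2=13 r3=3 r4=15 r5=4
PC=2  bne  r5, r1, L5        | r0=0 r1=13 r2=13 r3=3 r4=15 r5=4  [TAKEN]
PC=3  xori  r4, r5, 9        | r0=0 r1=13 r2=13 r3=3 r4=13 r5=4
PC=5  xori  r1, r5, 14       | r0=0 r1=10 r2=13 r3=3 r4=13 r5=4
PC=6  add  r2, r2, r2        | r0=0 r1=10 r2=26 r3=3 r4=13 r5=4
PC=7  beq  r3, r4, L11       | r0=0 r1=10 r2=26 r3=3 r4=13 r5=4  [not taken]
PC=8  ori   r4, r3, 9        | r0=0 r1=10 r2=26 r3=3 r4=11 r5=4
PC=9  xori  r1, r4, 3        | r0=0 r1=8 r2=26 r3=3 r4=11 r5=4
PC=10 slti  r1, r5, 14       | r0=0 r1=1 r2=26 r3=3 r4=11 r5=4
PC=11 add  r4, r3, r0        | r0=0 r1=1 r2=26 r3=3 r4=3 r5=4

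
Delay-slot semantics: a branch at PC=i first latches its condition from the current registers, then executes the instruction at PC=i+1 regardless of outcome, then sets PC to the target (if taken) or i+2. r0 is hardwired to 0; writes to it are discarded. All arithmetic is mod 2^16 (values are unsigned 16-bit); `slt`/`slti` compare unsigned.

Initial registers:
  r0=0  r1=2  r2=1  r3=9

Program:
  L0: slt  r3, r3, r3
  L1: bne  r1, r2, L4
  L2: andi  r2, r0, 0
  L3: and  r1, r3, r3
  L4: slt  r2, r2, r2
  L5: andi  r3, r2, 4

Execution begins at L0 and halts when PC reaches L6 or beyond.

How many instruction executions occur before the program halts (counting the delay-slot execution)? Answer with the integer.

  step pc=0: slt  r3, r3, r3  regs=(0,2,1,0)
  step pc=1: bne  r1, r2, L4  cond=T  regs=(0,2,1,0)
  step pc=2: andi  r2, r0, 0  regs=(0,2,0,0)
  step pc=4: slt  r2, r2, r2  regs=(0,2,0,0)
  step pc=5: andi  r3, r2, 4  regs=(0,2,0,0)

5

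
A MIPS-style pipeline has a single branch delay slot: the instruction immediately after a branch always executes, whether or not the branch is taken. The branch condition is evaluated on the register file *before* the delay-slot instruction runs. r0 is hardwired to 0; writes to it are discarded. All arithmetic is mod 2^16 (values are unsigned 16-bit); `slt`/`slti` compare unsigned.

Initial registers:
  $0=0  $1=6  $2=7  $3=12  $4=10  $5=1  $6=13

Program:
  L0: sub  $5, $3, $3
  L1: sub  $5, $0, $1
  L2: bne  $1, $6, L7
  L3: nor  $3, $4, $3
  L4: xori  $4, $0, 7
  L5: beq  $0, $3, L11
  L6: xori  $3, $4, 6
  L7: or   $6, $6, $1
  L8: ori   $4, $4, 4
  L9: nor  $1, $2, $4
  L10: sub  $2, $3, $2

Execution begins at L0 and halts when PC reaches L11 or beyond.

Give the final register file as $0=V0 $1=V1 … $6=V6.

$0=0 $1=65520 $2=65514 $3=65521 $4=14 $5=65530 $6=15

[0] sub  $5, $3, $3  →  {$0:0, $1:6, $2:7, $3:12, $4:10, $5:0, $6:13}
[1] sub  $5, $0, $1  →  {$0:0, $1:6, $2:7, $3:12, $4:10, $5:65530, $6:13}
[2] bne  $1, $6, L7  →  {$0:0, $1:6, $2:7, $3:12, $4:10, $5:65530, $6:13}  ⟨branch taken⟩
[3] nor  $3, $4, $3  →  {$0:0, $1:6, $2:7, $3:65521, $4:10, $5:65530, $6:13}
[7] or   $6, $6, $1  →  {$0:0, $1:6, $2:7, $3:65521, $4:10, $5:65530, $6:15}
[8] ori   $4, $4, 4  →  {$0:0, $1:6, $2:7, $3:65521, $4:14, $5:65530, $6:15}
[9] nor  $1, $2, $4  →  {$0:0, $1:65520, $2:7, $3:65521, $4:14, $5:65530, $6:15}
[10] sub  $2, $3, $2  →  {$0:0, $1:65520, $2:65514, $3:65521, $4:14, $5:65530, $6:15}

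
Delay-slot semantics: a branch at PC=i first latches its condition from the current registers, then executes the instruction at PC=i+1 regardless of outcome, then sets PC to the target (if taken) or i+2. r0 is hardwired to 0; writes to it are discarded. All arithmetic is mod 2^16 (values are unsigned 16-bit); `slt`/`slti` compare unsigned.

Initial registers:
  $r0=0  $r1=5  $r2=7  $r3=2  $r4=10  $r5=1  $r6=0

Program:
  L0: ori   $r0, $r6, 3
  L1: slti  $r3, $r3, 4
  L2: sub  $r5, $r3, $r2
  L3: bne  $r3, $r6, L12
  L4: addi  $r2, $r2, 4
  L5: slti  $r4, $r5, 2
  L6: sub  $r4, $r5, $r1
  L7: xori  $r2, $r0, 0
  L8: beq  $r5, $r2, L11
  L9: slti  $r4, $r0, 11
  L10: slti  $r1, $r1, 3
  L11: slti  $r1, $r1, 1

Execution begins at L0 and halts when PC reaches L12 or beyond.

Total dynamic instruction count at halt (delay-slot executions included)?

5

[0] ori   $r0, $r6, 3  →  {$r0:0, $r1:5, $r2:7, $r3:2, $r4:10, $r5:1, $r6:0}
[1] slti  $r3, $r3, 4  →  {$r0:0, $r1:5, $r2:7, $r3:1, $r4:10, $r5:1, $r6:0}
[2] sub  $r5, $r3, $r2  →  {$r0:0, $r1:5, $r2:7, $r3:1, $r4:10, $r5:65530, $r6:0}
[3] bne  $r3, $r6, L12  →  {$r0:0, $r1:5, $r2:7, $r3:1, $r4:10, $r5:65530, $r6:0}  ⟨branch taken⟩
[4] addi  $r2, $r2, 4  →  {$r0:0, $r1:5, $r2:11, $r3:1, $r4:10, $r5:65530, $r6:0}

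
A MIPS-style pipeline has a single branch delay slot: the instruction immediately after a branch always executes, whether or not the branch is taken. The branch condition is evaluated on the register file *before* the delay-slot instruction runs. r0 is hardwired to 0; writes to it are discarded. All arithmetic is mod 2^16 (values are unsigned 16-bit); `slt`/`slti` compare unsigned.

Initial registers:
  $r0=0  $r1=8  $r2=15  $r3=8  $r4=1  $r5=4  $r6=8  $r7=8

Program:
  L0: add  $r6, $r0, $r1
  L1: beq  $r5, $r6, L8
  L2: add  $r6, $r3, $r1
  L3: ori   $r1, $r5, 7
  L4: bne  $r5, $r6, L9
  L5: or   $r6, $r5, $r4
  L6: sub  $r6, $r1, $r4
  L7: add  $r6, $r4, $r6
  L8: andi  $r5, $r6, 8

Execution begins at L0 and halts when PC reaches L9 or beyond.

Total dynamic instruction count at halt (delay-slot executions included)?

6

PC=0  add  $r6, $r0, $r1     | $r0=0 $r1=8 $r2=15 $r3=8 $r4=1 $r5=4 $r6=8 $r7=8
PC=1  beq  $r5, $r6, L8      | $r0=0 $r1=8 $r2=15 $r3=8 $r4=1 $r5=4 $r6=8 $r7=8  [not taken]
PC=2  add  $r6, $r3, $r1     | $r0=0 $r1=8 $r2=15 $r3=8 $r4=1 $r5=4 $r6=16 $r7=8
PC=3  ori   $r1, $r5, 7      | $r0=0 $r1=7 $r2=15 $r3=8 $r4=1 $r5=4 $r6=16 $r7=8
PC=4  bne  $r5, $r6, L9      | $r0=0 $r1=7 $r2=15 $r3=8 $r4=1 $r5=4 $r6=16 $r7=8  [TAKEN]
PC=5  or   $r6, $r5, $r4     | $r0=0 $r1=7 $r2=15 $r3=8 $r4=1 $r5=4 $r6=5 $r7=8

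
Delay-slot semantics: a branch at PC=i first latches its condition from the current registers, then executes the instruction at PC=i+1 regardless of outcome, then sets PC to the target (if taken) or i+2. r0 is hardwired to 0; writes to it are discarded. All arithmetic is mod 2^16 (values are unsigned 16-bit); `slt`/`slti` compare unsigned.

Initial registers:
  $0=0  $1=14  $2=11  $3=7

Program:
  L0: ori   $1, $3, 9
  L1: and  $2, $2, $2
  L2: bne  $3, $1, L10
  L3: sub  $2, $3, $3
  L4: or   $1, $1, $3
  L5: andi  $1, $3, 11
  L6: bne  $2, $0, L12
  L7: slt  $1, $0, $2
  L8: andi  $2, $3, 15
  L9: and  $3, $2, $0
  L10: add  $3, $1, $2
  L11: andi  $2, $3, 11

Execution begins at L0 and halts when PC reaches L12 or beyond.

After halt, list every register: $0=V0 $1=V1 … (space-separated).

$0=0 $1=15 $2=11 $3=15

#0 ori   $1, $3, 9 ; 0/15/11/7
#1 and  $2, $2, $2 ; 0/15/11/7
#2 bne  $3, $1, L10 ; 0/15/11/7 ; →target
#3 sub  $2, $3, $3 ; 0/15/0/7
#10 add  $3, $1, $2 ; 0/15/0/15
#11 andi  $2, $3, 11 ; 0/15/11/15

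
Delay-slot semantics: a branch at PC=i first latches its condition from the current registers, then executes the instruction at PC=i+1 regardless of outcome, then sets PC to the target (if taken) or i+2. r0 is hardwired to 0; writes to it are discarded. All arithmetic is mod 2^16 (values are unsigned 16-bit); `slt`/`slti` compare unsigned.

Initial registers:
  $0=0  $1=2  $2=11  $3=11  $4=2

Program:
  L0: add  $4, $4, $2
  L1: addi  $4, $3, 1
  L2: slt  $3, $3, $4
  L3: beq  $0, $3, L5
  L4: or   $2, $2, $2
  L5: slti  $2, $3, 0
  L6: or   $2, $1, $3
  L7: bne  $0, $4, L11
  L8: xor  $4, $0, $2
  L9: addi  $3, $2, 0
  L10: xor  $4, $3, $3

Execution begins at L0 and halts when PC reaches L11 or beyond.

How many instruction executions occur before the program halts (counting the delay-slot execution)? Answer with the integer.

9

#0 add  $4, $4, $2 ; 0/2/11/11/13
#1 addi  $4, $3, 1 ; 0/2/11/11/12
#2 slt  $3, $3, $4 ; 0/2/11/1/12
#3 beq  $0, $3, L5 ; 0/2/11/1/12 ; →fallthru
#4 or   $2, $2, $2 ; 0/2/11/1/12
#5 slti  $2, $3, 0 ; 0/2/0/1/12
#6 or   $2, $1, $3 ; 0/2/3/1/12
#7 bne  $0, $4, L11 ; 0/2/3/1/12 ; →target
#8 xor  $4, $0, $2 ; 0/2/3/1/3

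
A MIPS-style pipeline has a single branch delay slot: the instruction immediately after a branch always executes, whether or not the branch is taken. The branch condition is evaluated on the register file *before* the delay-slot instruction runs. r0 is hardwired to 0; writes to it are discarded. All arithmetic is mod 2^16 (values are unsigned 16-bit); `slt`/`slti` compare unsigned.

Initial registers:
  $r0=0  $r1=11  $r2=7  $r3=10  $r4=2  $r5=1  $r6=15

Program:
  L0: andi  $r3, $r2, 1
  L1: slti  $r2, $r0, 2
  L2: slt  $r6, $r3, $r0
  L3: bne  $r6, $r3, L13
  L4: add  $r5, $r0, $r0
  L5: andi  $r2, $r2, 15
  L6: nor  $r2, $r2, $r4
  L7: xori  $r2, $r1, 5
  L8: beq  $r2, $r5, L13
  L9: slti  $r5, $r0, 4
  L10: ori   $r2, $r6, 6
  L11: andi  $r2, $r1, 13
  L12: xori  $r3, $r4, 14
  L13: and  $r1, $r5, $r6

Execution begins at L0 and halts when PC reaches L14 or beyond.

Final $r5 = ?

#0 andi  $r3, $r2, 1 ; 0/11/7/1/2/1/15
#1 slti  $r2, $r0, 2 ; 0/11/1/1/2/1/15
#2 slt  $r6, $r3, $r0 ; 0/11/1/1/2/1/0
#3 bne  $r6, $r3, L13 ; 0/11/1/1/2/1/0 ; →target
#4 add  $r5, $r0, $r0 ; 0/11/1/1/2/0/0
#13 and  $r1, $r5, $r6 ; 0/0/1/1/2/0/0

0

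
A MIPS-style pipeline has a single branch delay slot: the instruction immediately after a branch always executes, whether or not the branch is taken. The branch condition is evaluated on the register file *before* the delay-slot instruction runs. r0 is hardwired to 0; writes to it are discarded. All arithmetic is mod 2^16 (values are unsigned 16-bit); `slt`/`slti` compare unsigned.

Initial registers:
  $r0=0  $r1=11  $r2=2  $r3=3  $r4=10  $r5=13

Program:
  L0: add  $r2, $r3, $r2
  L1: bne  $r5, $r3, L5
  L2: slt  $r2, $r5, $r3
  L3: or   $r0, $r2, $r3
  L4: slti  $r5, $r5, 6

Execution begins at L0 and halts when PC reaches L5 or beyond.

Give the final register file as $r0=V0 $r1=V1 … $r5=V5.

$r0=0 $r1=11 $r2=0 $r3=3 $r4=10 $r5=13

[0] add  $r2, $r3, $r2  →  {$r0:0, $r1:11, $r2:5, $r3:3, $r4:10, $r5:13}
[1] bne  $r5, $r3, L5  →  {$r0:0, $r1:11, $r2:5, $r3:3, $r4:10, $r5:13}  ⟨branch taken⟩
[2] slt  $r2, $r5, $r3  →  {$r0:0, $r1:11, $r2:0, $r3:3, $r4:10, $r5:13}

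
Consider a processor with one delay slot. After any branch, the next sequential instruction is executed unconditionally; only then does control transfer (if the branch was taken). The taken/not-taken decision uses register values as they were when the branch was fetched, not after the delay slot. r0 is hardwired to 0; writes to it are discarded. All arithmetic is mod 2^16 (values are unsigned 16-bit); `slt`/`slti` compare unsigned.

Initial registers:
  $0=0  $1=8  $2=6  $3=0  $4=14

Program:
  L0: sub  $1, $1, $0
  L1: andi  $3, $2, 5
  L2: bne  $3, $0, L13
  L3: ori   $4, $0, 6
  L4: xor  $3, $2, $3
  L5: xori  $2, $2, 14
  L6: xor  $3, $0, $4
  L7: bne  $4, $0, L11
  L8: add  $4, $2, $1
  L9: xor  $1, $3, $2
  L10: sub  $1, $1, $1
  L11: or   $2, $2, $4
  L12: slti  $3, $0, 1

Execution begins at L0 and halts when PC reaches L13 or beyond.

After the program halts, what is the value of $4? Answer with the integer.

PC=0  sub  $1, $1, $0        | $0=0 $1=8 $2=6 $3=0 $4=14
PC=1  andi  $3, $2, 5        | $0=0 $1=8 $2=6 $3=4 $4=14
PC=2  bne  $3, $0, L13       | $0=0 $1=8 $2=6 $3=4 $4=14  [TAKEN]
PC=3  ori   $4, $0, 6        | $0=0 $1=8 $2=6 $3=4 $4=6

6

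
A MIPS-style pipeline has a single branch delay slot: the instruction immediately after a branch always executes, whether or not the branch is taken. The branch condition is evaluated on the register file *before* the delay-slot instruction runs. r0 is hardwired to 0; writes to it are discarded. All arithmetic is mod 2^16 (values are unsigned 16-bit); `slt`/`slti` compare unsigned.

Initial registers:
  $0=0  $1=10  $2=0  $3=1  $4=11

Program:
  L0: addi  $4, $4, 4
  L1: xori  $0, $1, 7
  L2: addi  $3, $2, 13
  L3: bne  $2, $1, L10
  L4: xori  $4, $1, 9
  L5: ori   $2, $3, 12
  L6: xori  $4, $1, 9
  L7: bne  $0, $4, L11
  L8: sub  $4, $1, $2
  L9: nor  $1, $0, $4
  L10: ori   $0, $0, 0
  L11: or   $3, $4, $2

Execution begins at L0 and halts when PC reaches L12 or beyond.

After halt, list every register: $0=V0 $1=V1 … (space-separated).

PC=0  addi  $4, $4, 4        | $0=0 $1=10 $2=0 $3=1 $4=15
PC=1  xori  $0, $1, 7        | $0=0 $1=10 $2=0 $3=1 $4=15
PC=2  addi  $3, $2, 13       | $0=0 $1=10 $2=0 $3=13 $4=15
PC=3  bne  $2, $1, L10       | $0=0 $1=10 $2=0 $3=13 $4=15  [TAKEN]
PC=4  xori  $4, $1, 9        | $0=0 $1=10 $2=0 $3=13 $4=3
PC=10 ori   $0, $0, 0        | $0=0 $1=10 $2=0 $3=13 $4=3
PC=11 or   $3, $4, $2        | $0=0 $1=10 $2=0 $3=3 $4=3

$0=0 $1=10 $2=0 $3=3 $4=3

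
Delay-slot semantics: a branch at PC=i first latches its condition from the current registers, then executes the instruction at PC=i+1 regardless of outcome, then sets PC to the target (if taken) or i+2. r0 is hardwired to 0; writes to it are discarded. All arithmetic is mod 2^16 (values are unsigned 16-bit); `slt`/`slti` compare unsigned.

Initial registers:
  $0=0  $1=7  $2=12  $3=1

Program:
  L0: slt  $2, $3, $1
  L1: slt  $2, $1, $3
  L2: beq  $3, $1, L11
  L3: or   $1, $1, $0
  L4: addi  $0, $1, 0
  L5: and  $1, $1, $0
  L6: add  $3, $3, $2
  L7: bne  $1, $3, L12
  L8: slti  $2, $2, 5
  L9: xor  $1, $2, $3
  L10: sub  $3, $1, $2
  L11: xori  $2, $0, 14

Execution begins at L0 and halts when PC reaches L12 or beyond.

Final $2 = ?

#0 slt  $2, $3, $1 ; 0/7/1/1
#1 slt  $2, $1, $3 ; 0/7/0/1
#2 beq  $3, $1, L11 ; 0/7/0/1 ; →fallthru
#3 or   $1, $1, $0 ; 0/7/0/1
#4 addi  $0, $1, 0 ; 0/7/0/1
#5 and  $1, $1, $0 ; 0/0/0/1
#6 add  $3, $3, $2 ; 0/0/0/1
#7 bne  $1, $3, L12 ; 0/0/0/1 ; →target
#8 slti  $2, $2, 5 ; 0/0/1/1

1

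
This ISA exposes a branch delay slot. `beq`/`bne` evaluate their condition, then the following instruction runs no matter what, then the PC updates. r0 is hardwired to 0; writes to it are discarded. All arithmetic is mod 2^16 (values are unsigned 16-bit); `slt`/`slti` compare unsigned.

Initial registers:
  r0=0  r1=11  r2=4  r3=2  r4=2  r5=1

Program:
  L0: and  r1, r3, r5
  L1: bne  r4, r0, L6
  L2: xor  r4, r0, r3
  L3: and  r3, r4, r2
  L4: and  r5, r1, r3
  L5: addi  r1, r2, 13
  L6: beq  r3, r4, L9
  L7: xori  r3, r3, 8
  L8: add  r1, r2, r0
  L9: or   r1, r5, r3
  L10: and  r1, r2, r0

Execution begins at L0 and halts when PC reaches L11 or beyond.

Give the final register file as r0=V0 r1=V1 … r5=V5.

r0=0 r1=0 r2=4 r3=10 r4=2 r5=1

PC=0  and  r1, r3, r5        | r0=0 r1=0 r2=4 r3=2 r4=2 r5=1
PC=1  bne  r4, r0, L6        | r0=0 r1=0 r2=4 r3=2 r4=2 r5=1  [TAKEN]
PC=2  xor  r4, r0, r3        | r0=0 r1=0 r2=4 r3=2 r4=2 r5=1
PC=6  beq  r3, r4, L9        | r0=0 r1=0 r2=4 r3=2 r4=2 r5=1  [TAKEN]
PC=7  xori  r3, r3, 8        | r0=0 r1=0 r2=4 r3=10 r4=2 r5=1
PC=9  or   r1, r5, r3        | r0=0 r1=11 r2=4 r3=10 r4=2 r5=1
PC=10 and  r1, r2, r0        | r0=0 r1=0 r2=4 r3=10 r4=2 r5=1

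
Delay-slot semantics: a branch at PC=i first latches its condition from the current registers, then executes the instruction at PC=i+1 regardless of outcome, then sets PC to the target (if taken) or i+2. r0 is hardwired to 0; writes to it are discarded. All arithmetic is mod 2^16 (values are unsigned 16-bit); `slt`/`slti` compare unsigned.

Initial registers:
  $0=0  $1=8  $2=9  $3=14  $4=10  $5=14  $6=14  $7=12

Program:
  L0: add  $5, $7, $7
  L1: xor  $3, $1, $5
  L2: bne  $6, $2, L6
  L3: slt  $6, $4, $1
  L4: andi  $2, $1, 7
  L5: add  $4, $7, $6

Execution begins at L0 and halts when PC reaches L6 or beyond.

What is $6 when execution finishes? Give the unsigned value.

0

PC=0  add  $5, $7, $7        | $0=0 $1=8 $2=9 $3=14 $4=10 $5=24 $6=14 $7=12
PC=1  xor  $3, $1, $5        | $0=0 $1=8 $2=9 $3=16 $4=10 $5=24 $6=14 $7=12
PC=2  bne  $6, $2, L6        | $0=0 $1=8 $2=9 $3=16 $4=10 $5=24 $6=14 $7=12  [TAKEN]
PC=3  slt  $6, $4, $1        | $0=0 $1=8 $2=9 $3=16 $4=10 $5=24 $6=0 $7=12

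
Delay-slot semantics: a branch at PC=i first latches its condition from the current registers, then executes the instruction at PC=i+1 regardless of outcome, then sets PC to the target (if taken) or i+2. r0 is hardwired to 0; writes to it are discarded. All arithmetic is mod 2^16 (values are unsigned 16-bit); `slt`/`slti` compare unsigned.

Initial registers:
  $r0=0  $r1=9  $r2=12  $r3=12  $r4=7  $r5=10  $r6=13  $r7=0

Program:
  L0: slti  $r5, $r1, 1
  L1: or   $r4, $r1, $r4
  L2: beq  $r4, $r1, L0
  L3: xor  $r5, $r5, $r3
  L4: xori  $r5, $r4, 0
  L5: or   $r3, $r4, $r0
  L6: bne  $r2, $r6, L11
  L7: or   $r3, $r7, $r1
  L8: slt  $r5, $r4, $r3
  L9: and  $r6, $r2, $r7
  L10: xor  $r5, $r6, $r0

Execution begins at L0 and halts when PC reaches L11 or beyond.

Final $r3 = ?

  step pc=0: slti  $r5, $r1, 1  regs=(0,9,12,12,7,0,13,0)
  step pc=1: or   $r4, $r1, $r4  regs=(0,9,12,12,15,0,13,0)
  step pc=2: beq  $r4, $r1, L0  cond=F  regs=(0,9,12,12,15,0,13,0)
  step pc=3: xor  $r5, $r5, $r3  regs=(0,9,12,12,15,12,13,0)
  step pc=4: xori  $r5, $r4, 0  regs=(0,9,12,12,15,15,13,0)
  step pc=5: or   $r3, $r4, $r0  regs=(0,9,12,15,15,15,13,0)
  step pc=6: bne  $r2, $r6, L11  cond=T  regs=(0,9,12,15,15,15,13,0)
  step pc=7: or   $r3, $r7, $r1  regs=(0,9,12,9,15,15,13,0)

9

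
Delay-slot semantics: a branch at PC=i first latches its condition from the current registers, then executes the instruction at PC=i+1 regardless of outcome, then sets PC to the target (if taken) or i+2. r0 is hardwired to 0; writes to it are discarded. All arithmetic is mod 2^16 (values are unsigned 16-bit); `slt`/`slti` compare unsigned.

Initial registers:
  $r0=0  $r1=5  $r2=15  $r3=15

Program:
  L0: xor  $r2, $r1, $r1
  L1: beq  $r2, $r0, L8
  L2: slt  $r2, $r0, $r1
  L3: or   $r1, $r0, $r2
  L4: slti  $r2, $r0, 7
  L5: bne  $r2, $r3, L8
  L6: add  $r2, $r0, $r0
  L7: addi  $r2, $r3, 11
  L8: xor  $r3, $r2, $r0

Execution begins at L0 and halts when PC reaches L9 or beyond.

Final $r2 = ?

1

PC=0  xor  $r2, $r1, $r1     | $r0=0 $r1=5 $r2=0 $r3=15
PC=1  beq  $r2, $r0, L8      | $r0=0 $r1=5 $r2=0 $r3=15  [TAKEN]
PC=2  slt  $r2, $r0, $r1     | $r0=0 $r1=5 $r2=1 $r3=15
PC=8  xor  $r3, $r2, $r0     | $r0=0 $r1=5 $r2=1 $r3=1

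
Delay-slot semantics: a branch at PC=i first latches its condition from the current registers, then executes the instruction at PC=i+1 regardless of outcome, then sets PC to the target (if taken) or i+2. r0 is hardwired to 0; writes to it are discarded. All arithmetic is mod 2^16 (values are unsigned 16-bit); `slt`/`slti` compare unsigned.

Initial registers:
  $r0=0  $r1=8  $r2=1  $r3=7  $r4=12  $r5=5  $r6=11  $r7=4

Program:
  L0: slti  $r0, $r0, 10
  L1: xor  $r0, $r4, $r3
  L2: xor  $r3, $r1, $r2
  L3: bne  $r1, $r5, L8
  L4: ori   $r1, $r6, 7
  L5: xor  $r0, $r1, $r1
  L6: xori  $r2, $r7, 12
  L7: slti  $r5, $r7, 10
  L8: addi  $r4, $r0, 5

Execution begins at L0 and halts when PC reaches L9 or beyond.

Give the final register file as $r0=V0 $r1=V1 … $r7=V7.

#0 slti  $r0, $r0, 10 ; 0/8/1/7/12/5/11/4
#1 xor  $r0, $r4, $r3 ; 0/8/1/7/12/5/11/4
#2 xor  $r3, $r1, $r2 ; 0/8/1/9/12/5/11/4
#3 bne  $r1, $r5, L8 ; 0/8/1/9/12/5/11/4 ; →target
#4 ori   $r1, $r6, 7 ; 0/15/1/9/12/5/11/4
#8 addi  $r4, $r0, 5 ; 0/15/1/9/5/5/11/4

$r0=0 $r1=15 $r2=1 $r3=9 $r4=5 $r5=5 $r6=11 $r7=4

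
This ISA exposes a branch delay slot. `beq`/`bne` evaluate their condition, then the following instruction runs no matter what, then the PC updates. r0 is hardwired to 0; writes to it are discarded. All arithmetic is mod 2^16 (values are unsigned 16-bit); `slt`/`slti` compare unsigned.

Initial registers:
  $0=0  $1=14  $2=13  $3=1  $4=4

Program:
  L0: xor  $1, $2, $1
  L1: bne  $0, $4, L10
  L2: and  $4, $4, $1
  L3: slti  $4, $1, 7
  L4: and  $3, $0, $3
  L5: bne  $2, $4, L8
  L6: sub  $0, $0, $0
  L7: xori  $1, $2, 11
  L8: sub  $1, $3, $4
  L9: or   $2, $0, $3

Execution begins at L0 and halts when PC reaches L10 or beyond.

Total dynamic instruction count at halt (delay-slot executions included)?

3

  step pc=0: xor  $1, $2, $1  regs=(0,3,13,1,4)
  step pc=1: bne  $0, $4, L10  cond=T  regs=(0,3,13,1,4)
  step pc=2: and  $4, $4, $1  regs=(0,3,13,1,0)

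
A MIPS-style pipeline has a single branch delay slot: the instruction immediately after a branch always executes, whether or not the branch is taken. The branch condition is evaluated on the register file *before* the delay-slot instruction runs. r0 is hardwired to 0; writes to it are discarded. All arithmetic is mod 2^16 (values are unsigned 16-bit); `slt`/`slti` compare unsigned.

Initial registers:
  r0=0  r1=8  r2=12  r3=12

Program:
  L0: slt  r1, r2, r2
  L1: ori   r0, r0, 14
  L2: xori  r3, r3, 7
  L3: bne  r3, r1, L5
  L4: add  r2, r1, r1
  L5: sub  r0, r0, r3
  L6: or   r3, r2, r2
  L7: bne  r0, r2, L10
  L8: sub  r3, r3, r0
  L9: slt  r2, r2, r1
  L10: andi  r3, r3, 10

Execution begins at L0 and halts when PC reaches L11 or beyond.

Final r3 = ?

0

#0 slt  r1, r2, r2 ; 0/0/12/12
#1 ori   r0, r0, 14 ; 0/0/12/12
#2 xori  r3, r3, 7 ; 0/0/12/11
#3 bne  r3, r1, L5 ; 0/0/12/11 ; →target
#4 add  r2, r1, r1 ; 0/0/0/11
#5 sub  r0, r0, r3 ; 0/0/0/11
#6 or   r3, r2, r2 ; 0/0/0/0
#7 bne  r0, r2, L10 ; 0/0/0/0 ; →fallthru
#8 sub  r3, r3, r0 ; 0/0/0/0
#9 slt  r2, r2, r1 ; 0/0/0/0
#10 andi  r3, r3, 10 ; 0/0/0/0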